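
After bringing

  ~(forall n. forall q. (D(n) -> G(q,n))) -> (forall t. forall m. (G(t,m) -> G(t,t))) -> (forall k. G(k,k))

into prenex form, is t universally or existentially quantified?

Eliminate → and ↔ using ¬ and ∨.
  ~~(forall n. forall q. (~D(n) | G(q,n))) | ~(forall t. forall m. (~G(t,m) | G(t,t))) | (forall k. G(k,k))
Drive negations inward (¬∀x A ≡ ∃x ¬A, ¬∃x A ≡ ∀x ¬A, De Morgan for ∧/∨):
  (forall n. forall q. (~D(n) | G(q,n))) | (exists t. exists m. (G(t,m) & ~G(t,t))) | (forall k. G(k,k))
All bound variables are already distinct, so no renaming is needed.
Pull the quantifiers to the front (each side's bound variable is not free in the other side):
  forall n. forall q. exists t. exists m. forall k. (~D(n) | G(q,n) | G(t,m) & ~G(t,t) | G(k,k))
The quantifier forall t sits under an odd number of negations (counting the antecedent side of each →), so it flips to exists t.

existential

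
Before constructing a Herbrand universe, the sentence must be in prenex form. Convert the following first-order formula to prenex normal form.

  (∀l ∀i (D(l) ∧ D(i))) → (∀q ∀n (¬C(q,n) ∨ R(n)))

∃l ∃i ∀q ∀n (¬D(l) ∨ ¬D(i) ∨ ¬C(q,n) ∨ R(n))

Rewrite implications/biconditionals: A → B as ¬A ∨ B.
  ¬(∀l ∀i (D(l) ∧ D(i))) ∨ (∀q ∀n (¬C(q,n) ∨ R(n)))
Drive negations inward (¬∀x A ≡ ∃x ¬A, ¬∃x A ≡ ∀x ¬A, De Morgan for ∧/∨):
  (∃l ∃i (¬D(l) ∨ ¬D(i))) ∨ (∀q ∀n (¬C(q,n) ∨ R(n)))
Pull the quantifiers to the front (each side's bound variable is not free in the other side):
  ∃l ∃i ∀q ∀n (¬D(l) ∨ ¬D(i) ∨ ¬C(q,n) ∨ R(n))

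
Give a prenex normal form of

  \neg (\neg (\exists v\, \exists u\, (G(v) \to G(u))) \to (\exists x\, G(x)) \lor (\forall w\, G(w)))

\forall v\, \forall u\, \forall x\, \exists w\, (G(v) \land \neg G(u) \land \neg G(x) \land \neg G(w))

First replace A → B with ¬A ∨ B.
  \neg (\neg \neg (\exists v\, \exists u\, (\neg G(v) \lor G(u))) \lor (\exists x\, G(x)) \lor (\forall w\, G(w)))
Drive negations inward (¬∀x A ≡ ∃x ¬A, ¬∃x A ≡ ∀x ¬A, De Morgan for ∧/∨):
  (\forall v\, \forall u\, (G(v) \land \neg G(u))) \land (\forall x\, \neg G(x)) \land (\exists w\, \neg G(w))
All bound variables are already distinct, so no renaming is needed.
Pull the quantifiers to the front (each side's bound variable is not free in the other side):
  \forall v\, \forall u\, \forall x\, \exists w\, (G(v) \land \neg G(u) \land \neg G(x) \land \neg G(w))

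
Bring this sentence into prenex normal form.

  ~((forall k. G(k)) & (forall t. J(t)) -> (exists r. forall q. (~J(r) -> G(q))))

First replace A → B with ¬A ∨ B.
  ~(~((forall k. G(k)) & (forall t. J(t))) | (exists r. forall q. (~~J(r) | G(q))))
Push ¬ through the quantifiers and connectives to reach negation normal form:
  (forall k. G(k)) & (forall t. J(t)) & (forall r. exists q. (~J(r) & ~G(q)))
All bound variables are already distinct, so no renaming is needed.
Finally move all quantifiers to the prefix:
  forall k. forall t. forall r. exists q. (G(k) & J(t) & ~J(r) & ~G(q))

forall k. forall t. forall r. exists q. (G(k) & J(t) & ~J(r) & ~G(q))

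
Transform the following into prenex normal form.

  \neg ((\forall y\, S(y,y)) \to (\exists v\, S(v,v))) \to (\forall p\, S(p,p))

\exists y\, \exists v\, \forall p\, (\neg S(y,y) \lor S(v,v) \lor S(p,p))

Rewrite implications/biconditionals: A → B as ¬A ∨ B.
  \neg \neg (\neg (\forall y\, S(y,y)) \lor (\exists v\, S(v,v))) \lor (\forall p\, S(p,p))
Push ¬ through the quantifiers and connectives to reach negation normal form:
  (\exists y\, \neg S(y,y)) \lor (\exists v\, S(v,v)) \lor (\forall p\, S(p,p))
Finally move all quantifiers to the prefix:
  \exists y\, \exists v\, \forall p\, (\neg S(y,y) \lor S(v,v) \lor S(p,p))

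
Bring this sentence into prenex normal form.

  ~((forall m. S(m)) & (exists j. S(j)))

exists m. forall j. (~S(m) | ~S(j))

Push ¬ through the quantifiers and connectives to reach negation normal form:
  (exists m. ~S(m)) | (forall j. ~S(j))
All bound variables are already distinct, so no renaming is needed.
Extract every quantifier outward, since the variables are now distinct and don't occur free across branches:
  exists m. forall j. (~S(m) | ~S(j))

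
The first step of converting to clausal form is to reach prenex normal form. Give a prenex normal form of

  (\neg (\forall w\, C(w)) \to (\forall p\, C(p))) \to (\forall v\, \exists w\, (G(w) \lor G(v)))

\exists w\, \exists p\, \forall v\, \exists r\, (\neg C(w) \land \neg C(p) \lor G(r) \lor G(v))

Rewrite implications/biconditionals: A → B as ¬A ∨ B.
  \neg (\neg \neg (\forall w\, C(w)) \lor (\forall p\, C(p))) \lor (\forall v\, \exists w\, (G(w) \lor G(v)))
Push ¬ through the quantifiers and connectives to reach negation normal form:
  (\exists w\, \neg C(w)) \land (\exists p\, \neg C(p)) \lor (\forall v\, \exists w\, (G(w) \lor G(v)))
Standardize variables apart so no two quantifiers bind the same name: w↦r.
  (\exists w\, \neg C(w)) \land (\exists p\, \neg C(p)) \lor (\forall v\, \exists r\, (G(r) \lor G(v)))
Finally move all quantifiers to the prefix:
  \exists w\, \exists p\, \forall v\, \exists r\, (\neg C(w) \land \neg C(p) \lor G(r) \lor G(v))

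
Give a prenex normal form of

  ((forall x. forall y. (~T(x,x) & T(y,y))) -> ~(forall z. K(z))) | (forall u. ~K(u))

exists x. exists y. exists z. forall u. (T(x,x) | ~T(y,y) | ~K(z) | ~K(u))

Eliminate → and ↔ using ¬ and ∨.
  ~(forall x. forall y. (~T(x,x) & T(y,y))) | ~(forall z. K(z)) | (forall u. ~K(u))
Drive negations inward (¬∀x A ≡ ∃x ¬A, ¬∃x A ≡ ∀x ¬A, De Morgan for ∧/∨):
  (exists x. exists y. (T(x,x) | ~T(y,y))) | (exists z. ~K(z)) | (forall u. ~K(u))
Pull the quantifiers to the front (each side's bound variable is not free in the other side):
  exists x. exists y. exists z. forall u. (T(x,x) | ~T(y,y) | ~K(z) | ~K(u))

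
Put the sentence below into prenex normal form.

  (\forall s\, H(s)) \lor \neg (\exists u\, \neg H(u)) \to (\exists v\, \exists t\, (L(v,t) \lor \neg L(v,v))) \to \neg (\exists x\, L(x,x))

First replace A → B with ¬A ∨ B.
  \neg ((\forall s\, H(s)) \lor \neg (\exists u\, \neg H(u))) \lor \neg (\exists v\, \exists t\, (L(v,t) \lor \neg L(v,v))) \lor \neg (\exists x\, L(x,x))
Move each ¬ inward, flipping quantifiers it crosses:
  (\exists s\, \neg H(s)) \land (\exists u\, \neg H(u)) \lor (\forall v\, \forall t\, (\neg L(v,t) \land L(v,v))) \lor (\forall x\, \neg L(x,x))
Pull the quantifiers to the front (each side's bound variable is not free in the other side):
  \exists s\, \exists u\, \forall v\, \forall t\, \forall x\, (\neg H(s) \land \neg H(u) \lor \neg L(v,t) \land L(v,v) \lor \neg L(x,x))

\exists s\, \exists u\, \forall v\, \forall t\, \forall x\, (\neg H(s) \land \neg H(u) \lor \neg L(v,t) \land L(v,v) \lor \neg L(x,x))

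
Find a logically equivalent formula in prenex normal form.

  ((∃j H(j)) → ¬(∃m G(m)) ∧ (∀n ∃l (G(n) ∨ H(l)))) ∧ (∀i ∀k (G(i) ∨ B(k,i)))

∀j ∀m ∀n ∃l ∀i ∀k ((¬H(j) ∨ ¬G(m) ∧ (G(n) ∨ H(l))) ∧ (G(i) ∨ B(k,i)))

First replace A → B with ¬A ∨ B.
  (¬(∃j H(j)) ∨ ¬(∃m G(m)) ∧ (∀n ∃l (G(n) ∨ H(l)))) ∧ (∀i ∀k (G(i) ∨ B(k,i)))
Push ¬ through the quantifiers and connectives to reach negation normal form:
  ((∀j ¬H(j)) ∨ (∀m ¬G(m)) ∧ (∀n ∃l (G(n) ∨ H(l)))) ∧ (∀i ∀k (G(i) ∨ B(k,i)))
All bound variables are already distinct, so no renaming is needed.
Pull the quantifiers to the front (each side's bound variable is not free in the other side):
  ∀j ∀m ∀n ∃l ∀i ∀k ((¬H(j) ∨ ¬G(m) ∧ (G(n) ∨ H(l))) ∧ (G(i) ∨ B(k,i)))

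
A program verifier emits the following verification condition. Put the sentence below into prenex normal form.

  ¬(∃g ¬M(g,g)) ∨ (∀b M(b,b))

Drive negations inward (¬∀x A ≡ ∃x ¬A, ¬∃x A ≡ ∀x ¬A, De Morgan for ∧/∨):
  (∀g M(g,g)) ∨ (∀b M(b,b))
All bound variables are already distinct, so no renaming is needed.
Pull the quantifiers to the front (each side's bound variable is not free in the other side):
  ∀g ∀b (M(g,g) ∨ M(b,b))

∀g ∀b (M(g,g) ∨ M(b,b))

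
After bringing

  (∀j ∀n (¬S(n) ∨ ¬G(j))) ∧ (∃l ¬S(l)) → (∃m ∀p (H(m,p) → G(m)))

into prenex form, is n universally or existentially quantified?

existential

Eliminate → and ↔ using ¬ and ∨.
  ¬((∀j ∀n (¬S(n) ∨ ¬G(j))) ∧ (∃l ¬S(l))) ∨ (∃m ∀p (¬H(m,p) ∨ G(m)))
Drive negations inward (¬∀x A ≡ ∃x ¬A, ¬∃x A ≡ ∀x ¬A, De Morgan for ∧/∨):
  (∃j ∃n (S(n) ∧ G(j))) ∨ (∀l S(l)) ∨ (∃m ∀p (¬H(m,p) ∨ G(m)))
All bound variables are already distinct, so no renaming is needed.
Finally move all quantifiers to the prefix:
  ∃j ∃n ∀l ∃m ∀p (S(n) ∧ G(j) ∨ S(l) ∨ ¬H(m,p) ∨ G(m))
The quantifier ∀n sits under an odd number of negations (counting the antecedent side of each →), so it flips to ∃n.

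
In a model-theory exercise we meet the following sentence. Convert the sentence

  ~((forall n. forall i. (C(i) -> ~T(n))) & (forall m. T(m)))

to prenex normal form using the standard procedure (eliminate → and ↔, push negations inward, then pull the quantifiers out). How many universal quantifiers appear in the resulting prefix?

Rewrite implications/biconditionals: A → B as ¬A ∨ B.
  ~((forall n. forall i. (~C(i) | ~T(n))) & (forall m. T(m)))
Move each ¬ inward, flipping quantifiers it crosses:
  (exists n. exists i. (C(i) & T(n))) | (exists m. ~T(m))
Pull the quantifiers to the front (each side's bound variable is not free in the other side):
  exists n. exists i. exists m. (C(i) & T(n) | ~T(m))
The prefix is exists n exists i exists m: 0 universal, 3 existential.

0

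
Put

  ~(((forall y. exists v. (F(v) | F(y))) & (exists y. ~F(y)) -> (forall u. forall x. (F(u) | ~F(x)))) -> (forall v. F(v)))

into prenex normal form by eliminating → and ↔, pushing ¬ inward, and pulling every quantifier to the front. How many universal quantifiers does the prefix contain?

4

Eliminate → and ↔ using ¬ and ∨.
  ~(~(~((forall y. exists v. (F(v) | F(y))) & (exists y. ~F(y))) | (forall u. forall x. (F(u) | ~F(x)))) | (forall v. F(v)))
Move each ¬ inward, flipping quantifiers it crosses:
  ((exists y. forall v. (~F(v) & ~F(y))) | (forall y. F(y)) | (forall u. forall x. (F(u) | ~F(x)))) & (exists v. ~F(v))
Rename bound variables to avoid capture: y↦t, v↦p.
  ((exists y. forall v. (~F(v) & ~F(y))) | (forall t. F(t)) | (forall u. forall x. (F(u) | ~F(x)))) & (exists p. ~F(p))
Pull the quantifiers to the front (each side's bound variable is not free in the other side):
  exists y. forall v. forall t. forall u. forall x. exists p. ((~F(v) & ~F(y) | F(t) | F(u) | ~F(x)) & ~F(p))
The prefix is exists y forall v forall t forall u forall x exists p: 4 universal, 2 existential.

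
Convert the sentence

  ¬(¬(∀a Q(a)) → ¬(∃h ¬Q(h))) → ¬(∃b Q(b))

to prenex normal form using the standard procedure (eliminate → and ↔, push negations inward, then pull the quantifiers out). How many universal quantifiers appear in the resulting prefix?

3

Rewrite implications/biconditionals: A → B as ¬A ∨ B.
  ¬¬(¬¬(∀a Q(a)) ∨ ¬(∃h ¬Q(h))) ∨ ¬(∃b Q(b))
Drive negations inward (¬∀x A ≡ ∃x ¬A, ¬∃x A ≡ ∀x ¬A, De Morgan for ∧/∨):
  (∀a Q(a)) ∨ (∀h Q(h)) ∨ (∀b ¬Q(b))
All bound variables are already distinct, so no renaming is needed.
Finally move all quantifiers to the prefix:
  ∀a ∀h ∀b (Q(a) ∨ Q(h) ∨ ¬Q(b))
The prefix is ∀a ∀h ∀b: 3 universal, 0 existential.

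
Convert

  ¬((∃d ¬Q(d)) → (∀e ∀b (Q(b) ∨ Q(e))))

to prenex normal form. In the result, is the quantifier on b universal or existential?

Rewrite implications/biconditionals: A → B as ¬A ∨ B.
  ¬(¬(∃d ¬Q(d)) ∨ (∀e ∀b (Q(b) ∨ Q(e))))
Move each ¬ inward, flipping quantifiers it crosses:
  (∃d ¬Q(d)) ∧ (∃e ∃b (¬Q(b) ∧ ¬Q(e)))
All bound variables are already distinct, so no renaming is needed.
Pull the quantifiers to the front (each side's bound variable is not free in the other side):
  ∃d ∃e ∃b (¬Q(d) ∧ ¬Q(b) ∧ ¬Q(e))
The quantifier ∀b sits under an odd number of negations (counting the antecedent side of each →), so it flips to ∃b.

existential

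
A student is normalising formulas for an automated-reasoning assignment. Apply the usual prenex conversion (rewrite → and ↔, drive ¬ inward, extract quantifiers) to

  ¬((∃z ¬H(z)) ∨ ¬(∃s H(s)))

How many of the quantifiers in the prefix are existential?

1

Drive negations inward (¬∀x A ≡ ∃x ¬A, ¬∃x A ≡ ∀x ¬A, De Morgan for ∧/∨):
  (∀z H(z)) ∧ (∃s H(s))
Pull the quantifiers to the front (each side's bound variable is not free in the other side):
  ∀z ∃s (H(z) ∧ H(s))
The prefix is ∀z ∃s: 1 universal, 1 existential.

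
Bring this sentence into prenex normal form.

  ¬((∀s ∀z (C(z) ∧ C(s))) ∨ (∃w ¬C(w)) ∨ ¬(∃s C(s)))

∃s ∃z ∀w ∃a ((¬C(z) ∨ ¬C(s)) ∧ C(w) ∧ C(a))

Drive negations inward (¬∀x A ≡ ∃x ¬A, ¬∃x A ≡ ∀x ¬A, De Morgan for ∧/∨):
  (∃s ∃z (¬C(z) ∨ ¬C(s))) ∧ (∀w C(w)) ∧ (∃s C(s))
Give each quantifier a distinct variable: s↦a.
  (∃s ∃z (¬C(z) ∨ ¬C(s))) ∧ (∀w C(w)) ∧ (∃a C(a))
Pull the quantifiers to the front (each side's bound variable is not free in the other side):
  ∃s ∃z ∀w ∃a ((¬C(z) ∨ ¬C(s)) ∧ C(w) ∧ C(a))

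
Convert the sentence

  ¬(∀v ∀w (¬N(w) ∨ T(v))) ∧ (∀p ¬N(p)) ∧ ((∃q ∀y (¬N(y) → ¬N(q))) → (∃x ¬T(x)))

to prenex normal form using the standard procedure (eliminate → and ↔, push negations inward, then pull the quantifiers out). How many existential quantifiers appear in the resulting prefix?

4

Rewrite implications/biconditionals: A → B as ¬A ∨ B.
  ¬(∀v ∀w (¬N(w) ∨ T(v))) ∧ (∀p ¬N(p)) ∧ (¬(∃q ∀y (¬¬N(y) ∨ ¬N(q))) ∨ (∃x ¬T(x)))
Move each ¬ inward, flipping quantifiers it crosses:
  (∃v ∃w (N(w) ∧ ¬T(v))) ∧ (∀p ¬N(p)) ∧ ((∀q ∃y (¬N(y) ∧ N(q))) ∨ (∃x ¬T(x)))
All bound variables are already distinct, so no renaming is needed.
Pull the quantifiers to the front (each side's bound variable is not free in the other side):
  ∃v ∃w ∀p ∀q ∃y ∃x (N(w) ∧ ¬T(v) ∧ ¬N(p) ∧ (¬N(y) ∧ N(q) ∨ ¬T(x)))
The prefix is ∃v ∃w ∀p ∀q ∃y ∃x: 2 universal, 4 existential.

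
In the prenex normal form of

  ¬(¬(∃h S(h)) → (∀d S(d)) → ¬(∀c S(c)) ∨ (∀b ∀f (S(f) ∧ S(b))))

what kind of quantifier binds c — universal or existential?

First replace A → B with ¬A ∨ B.
  ¬(¬¬(∃h S(h)) ∨ ¬(∀d S(d)) ∨ ¬(∀c S(c)) ∨ (∀b ∀f (S(f) ∧ S(b))))
Drive negations inward (¬∀x A ≡ ∃x ¬A, ¬∃x A ≡ ∀x ¬A, De Morgan for ∧/∨):
  (∀h ¬S(h)) ∧ (∀d S(d)) ∧ (∀c S(c)) ∧ (∃b ∃f (¬S(f) ∨ ¬S(b)))
All bound variables are already distinct, so no renaming is needed.
Extract every quantifier outward, since the variables are now distinct and don't occur free across branches:
  ∀h ∀d ∀c ∃b ∃f (¬S(h) ∧ S(d) ∧ S(c) ∧ (¬S(f) ∨ ¬S(b)))
The quantifier ∀c sits under an even number of negations (counting the antecedent side of each →), so it remains universal.

universal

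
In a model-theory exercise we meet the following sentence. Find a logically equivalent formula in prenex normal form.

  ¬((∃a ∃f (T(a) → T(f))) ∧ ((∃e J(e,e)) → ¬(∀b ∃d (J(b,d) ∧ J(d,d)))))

First replace A → B with ¬A ∨ B.
  ¬((∃a ∃f (¬T(a) ∨ T(f))) ∧ (¬(∃e J(e,e)) ∨ ¬(∀b ∃d (J(b,d) ∧ J(d,d)))))
Move each ¬ inward, flipping quantifiers it crosses:
  (∀a ∀f (T(a) ∧ ¬T(f))) ∨ (∃e J(e,e)) ∧ (∀b ∃d (J(b,d) ∧ J(d,d)))
All bound variables are already distinct, so no renaming is needed.
Pull the quantifiers to the front (each side's bound variable is not free in the other side):
  ∀a ∀f ∃e ∀b ∃d (T(a) ∧ ¬T(f) ∨ J(e,e) ∧ J(b,d) ∧ J(d,d))

∀a ∀f ∃e ∀b ∃d (T(a) ∧ ¬T(f) ∨ J(e,e) ∧ J(b,d) ∧ J(d,d))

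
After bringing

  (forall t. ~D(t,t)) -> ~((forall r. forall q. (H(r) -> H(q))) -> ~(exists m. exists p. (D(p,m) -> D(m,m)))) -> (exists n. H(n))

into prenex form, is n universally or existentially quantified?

First replace A → B with ¬A ∨ B.
  ~(forall t. ~D(t,t)) | ~~(~(forall r. forall q. (~H(r) | H(q))) | ~(exists m. exists p. (~D(p,m) | D(m,m)))) | (exists n. H(n))
Push ¬ through the quantifiers and connectives to reach negation normal form:
  (exists t. D(t,t)) | (exists r. exists q. (H(r) & ~H(q))) | (forall m. forall p. (D(p,m) & ~D(m,m))) | (exists n. H(n))
Extract every quantifier outward, since the variables are now distinct and don't occur free across branches:
  exists t. exists r. exists q. forall m. forall p. exists n. (D(t,t) | H(r) & ~H(q) | D(p,m) & ~D(m,m) | H(n))
The quantifier exists n sits under an even number of negations (counting the antecedent side of each →), so it remains existential.

existential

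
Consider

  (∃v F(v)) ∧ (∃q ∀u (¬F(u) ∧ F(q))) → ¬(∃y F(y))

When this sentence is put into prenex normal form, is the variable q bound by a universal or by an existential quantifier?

universal

Eliminate → and ↔ using ¬ and ∨.
  ¬((∃v F(v)) ∧ (∃q ∀u (¬F(u) ∧ F(q)))) ∨ ¬(∃y F(y))
Drive negations inward (¬∀x A ≡ ∃x ¬A, ¬∃x A ≡ ∀x ¬A, De Morgan for ∧/∨):
  (∀v ¬F(v)) ∨ (∀q ∃u (F(u) ∨ ¬F(q))) ∨ (∀y ¬F(y))
Extract every quantifier outward, since the variables are now distinct and don't occur free across branches:
  ∀v ∀q ∃u ∀y (¬F(v) ∨ F(u) ∨ ¬F(q) ∨ ¬F(y))
The quantifier ∃q sits under an odd number of negations (counting the antecedent side of each →), so it flips to ∀q.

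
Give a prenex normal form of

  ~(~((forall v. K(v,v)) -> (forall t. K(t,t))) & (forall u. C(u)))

exists v. forall t. exists u. (~K(v,v) | K(t,t) | ~C(u))

First replace A → B with ¬A ∨ B.
  ~(~(~(forall v. K(v,v)) | (forall t. K(t,t))) & (forall u. C(u)))
Drive negations inward (¬∀x A ≡ ∃x ¬A, ¬∃x A ≡ ∀x ¬A, De Morgan for ∧/∨):
  (exists v. ~K(v,v)) | (forall t. K(t,t)) | (exists u. ~C(u))
Extract every quantifier outward, since the variables are now distinct and don't occur free across branches:
  exists v. forall t. exists u. (~K(v,v) | K(t,t) | ~C(u))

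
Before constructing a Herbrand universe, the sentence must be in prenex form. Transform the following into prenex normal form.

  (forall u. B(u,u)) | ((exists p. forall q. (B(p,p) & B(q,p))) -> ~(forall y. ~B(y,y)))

forall u. forall p. exists q. exists y. (B(u,u) | ~B(p,p) | ~B(q,p) | B(y,y))

First replace A → B with ¬A ∨ B.
  (forall u. B(u,u)) | ~(exists p. forall q. (B(p,p) & B(q,p))) | ~(forall y. ~B(y,y))
Push ¬ through the quantifiers and connectives to reach negation normal form:
  (forall u. B(u,u)) | (forall p. exists q. (~B(p,p) | ~B(q,p))) | (exists y. B(y,y))
All bound variables are already distinct, so no renaming is needed.
Finally move all quantifiers to the prefix:
  forall u. forall p. exists q. exists y. (B(u,u) | ~B(p,p) | ~B(q,p) | B(y,y))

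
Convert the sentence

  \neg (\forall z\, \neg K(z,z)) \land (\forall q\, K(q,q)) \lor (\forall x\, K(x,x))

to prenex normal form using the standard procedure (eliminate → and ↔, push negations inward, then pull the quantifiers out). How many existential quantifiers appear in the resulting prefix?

Drive negations inward (¬∀x A ≡ ∃x ¬A, ¬∃x A ≡ ∀x ¬A, De Morgan for ∧/∨):
  (\exists z\, K(z,z)) \land (\forall q\, K(q,q)) \lor (\forall x\, K(x,x))
Finally move all quantifiers to the prefix:
  \exists z\, \forall q\, \forall x\, (K(z,z) \land K(q,q) \lor K(x,x))
The prefix is \exists z \forall q \forall x: 2 universal, 1 existential.

1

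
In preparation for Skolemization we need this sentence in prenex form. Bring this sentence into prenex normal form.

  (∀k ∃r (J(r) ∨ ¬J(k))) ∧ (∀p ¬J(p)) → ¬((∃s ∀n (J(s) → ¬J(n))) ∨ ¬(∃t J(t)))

First replace A → B with ¬A ∨ B.
  ¬((∀k ∃r (J(r) ∨ ¬J(k))) ∧ (∀p ¬J(p))) ∨ ¬((∃s ∀n (¬J(s) ∨ ¬J(n))) ∨ ¬(∃t J(t)))
Push ¬ through the quantifiers and connectives to reach negation normal form:
  (∃k ∀r (¬J(r) ∧ J(k))) ∨ (∃p J(p)) ∨ (∀s ∃n (J(s) ∧ J(n))) ∧ (∃t J(t))
Finally move all quantifiers to the prefix:
  ∃k ∀r ∃p ∀s ∃n ∃t (¬J(r) ∧ J(k) ∨ J(p) ∨ J(s) ∧ J(n) ∧ J(t))

∃k ∀r ∃p ∀s ∃n ∃t (¬J(r) ∧ J(k) ∨ J(p) ∨ J(s) ∧ J(n) ∧ J(t))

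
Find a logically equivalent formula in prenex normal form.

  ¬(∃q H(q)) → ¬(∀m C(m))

∃q ∃m (H(q) ∨ ¬C(m))

Eliminate → and ↔ using ¬ and ∨.
  ¬¬(∃q H(q)) ∨ ¬(∀m C(m))
Drive negations inward (¬∀x A ≡ ∃x ¬A, ¬∃x A ≡ ∀x ¬A, De Morgan for ∧/∨):
  (∃q H(q)) ∨ (∃m ¬C(m))
Pull the quantifiers to the front (each side's bound variable is not free in the other side):
  ∃q ∃m (H(q) ∨ ¬C(m))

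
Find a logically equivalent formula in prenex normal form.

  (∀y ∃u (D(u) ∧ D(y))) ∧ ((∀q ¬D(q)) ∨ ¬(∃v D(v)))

∀y ∃u ∀q ∀v (D(u) ∧ D(y) ∧ (¬D(q) ∨ ¬D(v)))

Push ¬ through the quantifiers and connectives to reach negation normal form:
  (∀y ∃u (D(u) ∧ D(y))) ∧ ((∀q ¬D(q)) ∨ (∀v ¬D(v)))
Extract every quantifier outward, since the variables are now distinct and don't occur free across branches:
  ∀y ∃u ∀q ∀v (D(u) ∧ D(y) ∧ (¬D(q) ∨ ¬D(v)))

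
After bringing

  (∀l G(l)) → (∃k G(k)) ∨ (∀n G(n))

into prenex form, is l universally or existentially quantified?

existential

Eliminate → and ↔ using ¬ and ∨.
  ¬(∀l G(l)) ∨ (∃k G(k)) ∨ (∀n G(n))
Move each ¬ inward, flipping quantifiers it crosses:
  (∃l ¬G(l)) ∨ (∃k G(k)) ∨ (∀n G(n))
All bound variables are already distinct, so no renaming is needed.
Extract every quantifier outward, since the variables are now distinct and don't occur free across branches:
  ∃l ∃k ∀n (¬G(l) ∨ G(k) ∨ G(n))
The quantifier ∀l sits under an odd number of negations (counting the antecedent side of each →), so it flips to ∃l.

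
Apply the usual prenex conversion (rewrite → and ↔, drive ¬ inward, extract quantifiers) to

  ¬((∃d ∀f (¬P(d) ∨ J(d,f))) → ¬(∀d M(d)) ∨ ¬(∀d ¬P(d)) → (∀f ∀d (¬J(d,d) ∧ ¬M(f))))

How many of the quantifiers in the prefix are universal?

First replace A → B with ¬A ∨ B.
  ¬(¬(∃d ∀f (¬P(d) ∨ J(d,f))) ∨ ¬(¬(∀d M(d)) ∨ ¬(∀d ¬P(d))) ∨ (∀f ∀d (¬J(d,d) ∧ ¬M(f))))
Push ¬ through the quantifiers and connectives to reach negation normal form:
  (∃d ∀f (¬P(d) ∨ J(d,f))) ∧ ((∃d ¬M(d)) ∨ (∃d P(d))) ∧ (∃f ∃d (J(d,d) ∨ M(f)))
Standardize variables apart so no two quantifiers bind the same name: d↦w1, d↦a, f↦v1, d↦y.
  (∃d ∀f (¬P(d) ∨ J(d,f))) ∧ ((∃w1 ¬M(w1)) ∨ (∃a P(a))) ∧ (∃v1 ∃y (J(y,y) ∨ M(v1)))
Pull the quantifiers to the front (each side's bound variable is not free in the other side):
  ∃d ∀f ∃w1 ∃a ∃v1 ∃y ((¬P(d) ∨ J(d,f)) ∧ (¬M(w1) ∨ P(a)) ∧ (J(y,y) ∨ M(v1)))
The prefix is ∃d ∀f ∃w1 ∃a ∃v1 ∃y: 1 universal, 5 existential.

1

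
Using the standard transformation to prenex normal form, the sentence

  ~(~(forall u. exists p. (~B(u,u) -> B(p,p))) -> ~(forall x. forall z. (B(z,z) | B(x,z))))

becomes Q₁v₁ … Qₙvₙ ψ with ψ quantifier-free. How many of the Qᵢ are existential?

1

First replace A → B with ¬A ∨ B.
  ~(~~(forall u. exists p. (~~B(u,u) | B(p,p))) | ~(forall x. forall z. (B(z,z) | B(x,z))))
Push ¬ through the quantifiers and connectives to reach negation normal form:
  (exists u. forall p. (~B(u,u) & ~B(p,p))) & (forall x. forall z. (B(z,z) | B(x,z)))
All bound variables are already distinct, so no renaming is needed.
Pull the quantifiers to the front (each side's bound variable is not free in the other side):
  exists u. forall p. forall x. forall z. (~B(u,u) & ~B(p,p) & (B(z,z) | B(x,z)))
The prefix is exists u forall p forall x forall z: 3 universal, 1 existential.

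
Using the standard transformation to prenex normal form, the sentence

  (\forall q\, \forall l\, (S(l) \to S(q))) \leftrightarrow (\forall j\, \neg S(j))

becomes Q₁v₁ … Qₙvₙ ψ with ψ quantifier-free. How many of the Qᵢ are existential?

Eliminate → and ↔ using ¬ and ∨; A ↔ B as (¬A ∨ B) ∧ (¬B ∨ A).
  (\neg (\forall q\, \forall l\, (\neg S(l) \lor S(q))) \lor (\forall j\, \neg S(j))) \land (\neg (\forall j\, \neg S(j)) \lor (\forall q\, \forall l\, (\neg S(l) \lor S(q))))
Drive negations inward (¬∀x A ≡ ∃x ¬A, ¬∃x A ≡ ∀x ¬A, De Morgan for ∧/∨):
  ((\exists q\, \exists l\, (S(l) \land \neg S(q))) \lor (\forall j\, \neg S(j))) \land ((\exists j\, S(j)) \lor (\forall q\, \forall l\, (\neg S(l) \lor S(q))))
Standardize variables apart so no two quantifiers bind the same name: j↦u1, q↦v1, l↦s.
  ((\exists q\, \exists l\, (S(l) \land \neg S(q))) \lor (\forall j\, \neg S(j))) \land ((\exists u1\, S(u1)) \lor (\forall v1\, \forall s\, (\neg S(s) \lor S(v1))))
Finally move all quantifiers to the prefix:
  \exists q\, \exists l\, \forall j\, \exists u1\, \forall v1\, \forall s\, ((S(l) \land \neg S(q) \lor \neg S(j)) \land (S(u1) \lor \neg S(s) \lor S(v1)))
The prefix is \exists q \exists l \forall j \exists u1 \forall v1 \forall s: 3 universal, 3 existential.

3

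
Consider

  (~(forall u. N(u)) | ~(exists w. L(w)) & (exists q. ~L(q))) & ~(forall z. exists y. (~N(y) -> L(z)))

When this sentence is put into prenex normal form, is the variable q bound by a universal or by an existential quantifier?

Eliminate → and ↔ using ¬ and ∨.
  (~(forall u. N(u)) | ~(exists w. L(w)) & (exists q. ~L(q))) & ~(forall z. exists y. (~~N(y) | L(z)))
Move each ¬ inward, flipping quantifiers it crosses:
  ((exists u. ~N(u)) | (forall w. ~L(w)) & (exists q. ~L(q))) & (exists z. forall y. (~N(y) & ~L(z)))
Finally move all quantifiers to the prefix:
  exists u. forall w. exists q. exists z. forall y. ((~N(u) | ~L(w) & ~L(q)) & ~N(y) & ~L(z))
The quantifier exists q sits under an even number of negations (counting the antecedent side of each →), so it remains existential.

existential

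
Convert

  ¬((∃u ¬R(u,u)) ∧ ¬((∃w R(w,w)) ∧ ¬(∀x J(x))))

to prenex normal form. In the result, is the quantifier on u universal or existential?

universal

Move each ¬ inward, flipping quantifiers it crosses:
  (∀u R(u,u)) ∨ (∃w R(w,w)) ∧ (∃x ¬J(x))
Extract every quantifier outward, since the variables are now distinct and don't occur free across branches:
  ∀u ∃w ∃x (R(u,u) ∨ R(w,w) ∧ ¬J(x))
The quantifier ∃u sits under an odd number of negations, so it flips to ∀u.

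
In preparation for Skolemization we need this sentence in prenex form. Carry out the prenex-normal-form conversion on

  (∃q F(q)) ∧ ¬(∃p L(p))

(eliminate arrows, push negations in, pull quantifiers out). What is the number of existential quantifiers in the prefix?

Push ¬ through the quantifiers and connectives to reach negation normal form:
  (∃q F(q)) ∧ (∀p ¬L(p))
All bound variables are already distinct, so no renaming is needed.
Pull the quantifiers to the front (each side's bound variable is not free in the other side):
  ∃q ∀p (F(q) ∧ ¬L(p))
The prefix is ∃q ∀p: 1 universal, 1 existential.

1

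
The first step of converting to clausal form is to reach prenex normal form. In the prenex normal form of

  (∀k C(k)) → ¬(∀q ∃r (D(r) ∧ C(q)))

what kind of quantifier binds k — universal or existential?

existential

Rewrite implications/biconditionals: A → B as ¬A ∨ B.
  ¬(∀k C(k)) ∨ ¬(∀q ∃r (D(r) ∧ C(q)))
Drive negations inward (¬∀x A ≡ ∃x ¬A, ¬∃x A ≡ ∀x ¬A, De Morgan for ∧/∨):
  (∃k ¬C(k)) ∨ (∃q ∀r (¬D(r) ∨ ¬C(q)))
All bound variables are already distinct, so no renaming is needed.
Extract every quantifier outward, since the variables are now distinct and don't occur free across branches:
  ∃k ∃q ∀r (¬C(k) ∨ ¬D(r) ∨ ¬C(q))
The quantifier ∀k sits under an odd number of negations (counting the antecedent side of each →), so it flips to ∃k.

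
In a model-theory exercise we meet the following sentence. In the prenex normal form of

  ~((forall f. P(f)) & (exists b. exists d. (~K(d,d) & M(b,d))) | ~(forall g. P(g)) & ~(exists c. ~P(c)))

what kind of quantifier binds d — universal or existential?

Push ¬ through the quantifiers and connectives to reach negation normal form:
  ((exists f. ~P(f)) | (forall b. forall d. (K(d,d) | ~M(b,d)))) & ((forall g. P(g)) | (exists c. ~P(c)))
All bound variables are already distinct, so no renaming is needed.
Extract every quantifier outward, since the variables are now distinct and don't occur free across branches:
  exists f. forall b. forall d. forall g. exists c. ((~P(f) | K(d,d) | ~M(b,d)) & (P(g) | ~P(c)))
The quantifier exists d sits under an odd number of negations, so it flips to forall d.

universal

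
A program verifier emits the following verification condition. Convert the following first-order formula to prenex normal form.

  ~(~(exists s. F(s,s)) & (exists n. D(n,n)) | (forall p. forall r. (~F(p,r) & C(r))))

exists s. forall n. exists p. exists r. ((F(s,s) | ~D(n,n)) & (F(p,r) | ~C(r)))

Push ¬ through the quantifiers and connectives to reach negation normal form:
  ((exists s. F(s,s)) | (forall n. ~D(n,n))) & (exists p. exists r. (F(p,r) | ~C(r)))
All bound variables are already distinct, so no renaming is needed.
Extract every quantifier outward, since the variables are now distinct and don't occur free across branches:
  exists s. forall n. exists p. exists r. ((F(s,s) | ~D(n,n)) & (F(p,r) | ~C(r)))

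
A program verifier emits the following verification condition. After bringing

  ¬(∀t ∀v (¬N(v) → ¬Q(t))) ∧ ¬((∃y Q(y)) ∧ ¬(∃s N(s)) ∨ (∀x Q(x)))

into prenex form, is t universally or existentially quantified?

Rewrite implications/biconditionals: A → B as ¬A ∨ B.
  ¬(∀t ∀v (¬¬N(v) ∨ ¬Q(t))) ∧ ¬((∃y Q(y)) ∧ ¬(∃s N(s)) ∨ (∀x Q(x)))
Drive negations inward (¬∀x A ≡ ∃x ¬A, ¬∃x A ≡ ∀x ¬A, De Morgan for ∧/∨):
  (∃t ∃v (¬N(v) ∧ Q(t))) ∧ ((∀y ¬Q(y)) ∨ (∃s N(s))) ∧ (∃x ¬Q(x))
All bound variables are already distinct, so no renaming is needed.
Pull the quantifiers to the front (each side's bound variable is not free in the other side):
  ∃t ∃v ∀y ∃s ∃x (¬N(v) ∧ Q(t) ∧ (¬Q(y) ∨ N(s)) ∧ ¬Q(x))
The quantifier ∀t sits under an odd number of negations (counting the antecedent side of each →), so it flips to ∃t.

existential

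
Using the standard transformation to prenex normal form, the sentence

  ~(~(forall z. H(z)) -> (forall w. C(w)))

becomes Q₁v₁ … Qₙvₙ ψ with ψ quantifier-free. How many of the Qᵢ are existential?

First replace A → B with ¬A ∨ B.
  ~(~~(forall z. H(z)) | (forall w. C(w)))
Push ¬ through the quantifiers and connectives to reach negation normal form:
  (exists z. ~H(z)) & (exists w. ~C(w))
All bound variables are already distinct, so no renaming is needed.
Pull the quantifiers to the front (each side's bound variable is not free in the other side):
  exists z. exists w. (~H(z) & ~C(w))
The prefix is exists z exists w: 0 universal, 2 existential.

2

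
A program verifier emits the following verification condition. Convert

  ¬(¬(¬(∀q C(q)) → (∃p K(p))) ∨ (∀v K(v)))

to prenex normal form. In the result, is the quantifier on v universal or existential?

existential

First replace A → B with ¬A ∨ B.
  ¬(¬(¬¬(∀q C(q)) ∨ (∃p K(p))) ∨ (∀v K(v)))
Push ¬ through the quantifiers and connectives to reach negation normal form:
  ((∀q C(q)) ∨ (∃p K(p))) ∧ (∃v ¬K(v))
All bound variables are already distinct, so no renaming is needed.
Finally move all quantifiers to the prefix:
  ∀q ∃p ∃v ((C(q) ∨ K(p)) ∧ ¬K(v))
The quantifier ∀v sits under an odd number of negations (counting the antecedent side of each →), so it flips to ∃v.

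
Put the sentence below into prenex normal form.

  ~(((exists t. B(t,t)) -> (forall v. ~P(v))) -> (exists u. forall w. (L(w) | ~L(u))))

forall t. forall v. forall u. exists w. ((~B(t,t) | ~P(v)) & ~L(w) & L(u))

Eliminate → and ↔ using ¬ and ∨.
  ~(~(~(exists t. B(t,t)) | (forall v. ~P(v))) | (exists u. forall w. (L(w) | ~L(u))))
Move each ¬ inward, flipping quantifiers it crosses:
  ((forall t. ~B(t,t)) | (forall v. ~P(v))) & (forall u. exists w. (~L(w) & L(u)))
All bound variables are already distinct, so no renaming is needed.
Pull the quantifiers to the front (each side's bound variable is not free in the other side):
  forall t. forall v. forall u. exists w. ((~B(t,t) | ~P(v)) & ~L(w) & L(u))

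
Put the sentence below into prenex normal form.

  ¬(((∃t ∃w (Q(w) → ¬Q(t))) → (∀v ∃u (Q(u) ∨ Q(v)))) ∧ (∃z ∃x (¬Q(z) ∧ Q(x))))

First replace A → B with ¬A ∨ B.
  ¬((¬(∃t ∃w (¬Q(w) ∨ ¬Q(t))) ∨ (∀v ∃u (Q(u) ∨ Q(v)))) ∧ (∃z ∃x (¬Q(z) ∧ Q(x))))
Push ¬ through the quantifiers and connectives to reach negation normal form:
  (∃t ∃w (¬Q(w) ∨ ¬Q(t))) ∧ (∃v ∀u (¬Q(u) ∧ ¬Q(v))) ∨ (∀z ∀x (Q(z) ∨ ¬Q(x)))
All bound variables are already distinct, so no renaming is needed.
Extract every quantifier outward, since the variables are now distinct and don't occur free across branches:
  ∃t ∃w ∃v ∀u ∀z ∀x ((¬Q(w) ∨ ¬Q(t)) ∧ ¬Q(u) ∧ ¬Q(v) ∨ Q(z) ∨ ¬Q(x))

∃t ∃w ∃v ∀u ∀z ∀x ((¬Q(w) ∨ ¬Q(t)) ∧ ¬Q(u) ∧ ¬Q(v) ∨ Q(z) ∨ ¬Q(x))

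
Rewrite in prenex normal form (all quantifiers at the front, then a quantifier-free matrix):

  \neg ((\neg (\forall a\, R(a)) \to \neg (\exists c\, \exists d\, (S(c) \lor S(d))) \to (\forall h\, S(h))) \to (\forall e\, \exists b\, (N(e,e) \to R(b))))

\forall a\, \exists c\, \exists d\, \forall h\, \exists e\, \forall b\, ((R(a) \lor S(c) \lor S(d) \lor S(h)) \land N(e,e) \land \neg R(b))

Rewrite implications/biconditionals: A → B as ¬A ∨ B.
  \neg (\neg (\neg \neg (\forall a\, R(a)) \lor \neg \neg (\exists c\, \exists d\, (S(c) \lor S(d))) \lor (\forall h\, S(h))) \lor (\forall e\, \exists b\, (\neg N(e,e) \lor R(b))))
Drive negations inward (¬∀x A ≡ ∃x ¬A, ¬∃x A ≡ ∀x ¬A, De Morgan for ∧/∨):
  ((\forall a\, R(a)) \lor (\exists c\, \exists d\, (S(c) \lor S(d))) \lor (\forall h\, S(h))) \land (\exists e\, \forall b\, (N(e,e) \land \neg R(b)))
Extract every quantifier outward, since the variables are now distinct and don't occur free across branches:
  \forall a\, \exists c\, \exists d\, \forall h\, \exists e\, \forall b\, ((R(a) \lor S(c) \lor S(d) \lor S(h)) \land N(e,e) \land \neg R(b))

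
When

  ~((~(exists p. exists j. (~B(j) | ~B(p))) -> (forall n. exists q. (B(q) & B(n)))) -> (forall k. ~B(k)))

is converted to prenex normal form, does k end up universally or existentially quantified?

existential

Rewrite implications/biconditionals: A → B as ¬A ∨ B.
  ~(~(~~(exists p. exists j. (~B(j) | ~B(p))) | (forall n. exists q. (B(q) & B(n)))) | (forall k. ~B(k)))
Push ¬ through the quantifiers and connectives to reach negation normal form:
  ((exists p. exists j. (~B(j) | ~B(p))) | (forall n. exists q. (B(q) & B(n)))) & (exists k. B(k))
Extract every quantifier outward, since the variables are now distinct and don't occur free across branches:
  exists p. exists j. forall n. exists q. exists k. ((~B(j) | ~B(p) | B(q) & B(n)) & B(k))
The quantifier forall k sits under an odd number of negations (counting the antecedent side of each →), so it flips to exists k.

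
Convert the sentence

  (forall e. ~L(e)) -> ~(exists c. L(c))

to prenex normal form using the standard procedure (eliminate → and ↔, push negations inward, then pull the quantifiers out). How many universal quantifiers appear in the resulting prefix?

1

First replace A → B with ¬A ∨ B.
  ~(forall e. ~L(e)) | ~(exists c. L(c))
Move each ¬ inward, flipping quantifiers it crosses:
  (exists e. L(e)) | (forall c. ~L(c))
Extract every quantifier outward, since the variables are now distinct and don't occur free across branches:
  exists e. forall c. (L(e) | ~L(c))
The prefix is exists e forall c: 1 universal, 1 existential.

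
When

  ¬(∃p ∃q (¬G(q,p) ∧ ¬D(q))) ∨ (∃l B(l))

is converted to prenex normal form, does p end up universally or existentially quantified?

Move each ¬ inward, flipping quantifiers it crosses:
  (∀p ∀q (G(q,p) ∨ D(q))) ∨ (∃l B(l))
All bound variables are already distinct, so no renaming is needed.
Extract every quantifier outward, since the variables are now distinct and don't occur free across branches:
  ∀p ∀q ∃l (G(q,p) ∨ D(q) ∨ B(l))
The quantifier ∃p sits under an odd number of negations, so it flips to ∀p.

universal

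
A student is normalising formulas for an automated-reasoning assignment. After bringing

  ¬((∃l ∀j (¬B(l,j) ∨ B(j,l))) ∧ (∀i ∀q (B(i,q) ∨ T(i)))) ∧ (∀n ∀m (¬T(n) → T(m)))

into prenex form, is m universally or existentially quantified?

Eliminate → and ↔ using ¬ and ∨.
  ¬((∃l ∀j (¬B(l,j) ∨ B(j,l))) ∧ (∀i ∀q (B(i,q) ∨ T(i)))) ∧ (∀n ∀m (¬¬T(n) ∨ T(m)))
Push ¬ through the quantifiers and connectives to reach negation normal form:
  ((∀l ∃j (B(l,j) ∧ ¬B(j,l))) ∨ (∃i ∃q (¬B(i,q) ∧ ¬T(i)))) ∧ (∀n ∀m (T(n) ∨ T(m)))
Pull the quantifiers to the front (each side's bound variable is not free in the other side):
  ∀l ∃j ∃i ∃q ∀n ∀m ((B(l,j) ∧ ¬B(j,l) ∨ ¬B(i,q) ∧ ¬T(i)) ∧ (T(n) ∨ T(m)))
The quantifier ∀m sits under an even number of negations (counting the antecedent side of each →), so it remains universal.

universal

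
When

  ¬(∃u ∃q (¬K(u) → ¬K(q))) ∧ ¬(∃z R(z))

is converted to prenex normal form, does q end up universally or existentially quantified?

Eliminate → and ↔ using ¬ and ∨.
  ¬(∃u ∃q (¬¬K(u) ∨ ¬K(q))) ∧ ¬(∃z R(z))
Drive negations inward (¬∀x A ≡ ∃x ¬A, ¬∃x A ≡ ∀x ¬A, De Morgan for ∧/∨):
  (∀u ∀q (¬K(u) ∧ K(q))) ∧ (∀z ¬R(z))
All bound variables are already distinct, so no renaming is needed.
Extract every quantifier outward, since the variables are now distinct and don't occur free across branches:
  ∀u ∀q ∀z (¬K(u) ∧ K(q) ∧ ¬R(z))
The quantifier ∃q sits under an odd number of negations (counting the antecedent side of each →), so it flips to ∀q.

universal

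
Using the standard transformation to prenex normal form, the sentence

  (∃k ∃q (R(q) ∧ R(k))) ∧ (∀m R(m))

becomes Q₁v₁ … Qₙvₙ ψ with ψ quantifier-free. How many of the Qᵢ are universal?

1

All bound variables are already distinct, so no renaming is needed.
Pull the quantifiers to the front (each side's bound variable is not free in the other side):
  ∃k ∃q ∀m (R(q) ∧ R(k) ∧ R(m))
The prefix is ∃k ∃q ∀m: 1 universal, 2 existential.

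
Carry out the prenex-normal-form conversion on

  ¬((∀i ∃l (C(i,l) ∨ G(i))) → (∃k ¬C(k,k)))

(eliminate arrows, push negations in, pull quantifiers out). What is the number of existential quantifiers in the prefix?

1

Eliminate → and ↔ using ¬ and ∨.
  ¬(¬(∀i ∃l (C(i,l) ∨ G(i))) ∨ (∃k ¬C(k,k)))
Push ¬ through the quantifiers and connectives to reach negation normal form:
  (∀i ∃l (C(i,l) ∨ G(i))) ∧ (∀k C(k,k))
Extract every quantifier outward, since the variables are now distinct and don't occur free across branches:
  ∀i ∃l ∀k ((C(i,l) ∨ G(i)) ∧ C(k,k))
The prefix is ∀i ∃l ∀k: 2 universal, 1 existential.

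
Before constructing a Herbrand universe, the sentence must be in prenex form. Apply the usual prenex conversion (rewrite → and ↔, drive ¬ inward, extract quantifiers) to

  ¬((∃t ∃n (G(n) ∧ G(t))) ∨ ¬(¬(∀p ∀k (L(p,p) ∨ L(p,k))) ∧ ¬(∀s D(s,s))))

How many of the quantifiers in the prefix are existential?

3

Move each ¬ inward, flipping quantifiers it crosses:
  (∀t ∀n (¬G(n) ∨ ¬G(t))) ∧ (∃p ∃k (¬L(p,p) ∧ ¬L(p,k))) ∧ (∃s ¬D(s,s))
All bound variables are already distinct, so no renaming is needed.
Finally move all quantifiers to the prefix:
  ∀t ∀n ∃p ∃k ∃s ((¬G(n) ∨ ¬G(t)) ∧ ¬L(p,p) ∧ ¬L(p,k) ∧ ¬D(s,s))
The prefix is ∀t ∀n ∃p ∃k ∃s: 2 universal, 3 existential.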